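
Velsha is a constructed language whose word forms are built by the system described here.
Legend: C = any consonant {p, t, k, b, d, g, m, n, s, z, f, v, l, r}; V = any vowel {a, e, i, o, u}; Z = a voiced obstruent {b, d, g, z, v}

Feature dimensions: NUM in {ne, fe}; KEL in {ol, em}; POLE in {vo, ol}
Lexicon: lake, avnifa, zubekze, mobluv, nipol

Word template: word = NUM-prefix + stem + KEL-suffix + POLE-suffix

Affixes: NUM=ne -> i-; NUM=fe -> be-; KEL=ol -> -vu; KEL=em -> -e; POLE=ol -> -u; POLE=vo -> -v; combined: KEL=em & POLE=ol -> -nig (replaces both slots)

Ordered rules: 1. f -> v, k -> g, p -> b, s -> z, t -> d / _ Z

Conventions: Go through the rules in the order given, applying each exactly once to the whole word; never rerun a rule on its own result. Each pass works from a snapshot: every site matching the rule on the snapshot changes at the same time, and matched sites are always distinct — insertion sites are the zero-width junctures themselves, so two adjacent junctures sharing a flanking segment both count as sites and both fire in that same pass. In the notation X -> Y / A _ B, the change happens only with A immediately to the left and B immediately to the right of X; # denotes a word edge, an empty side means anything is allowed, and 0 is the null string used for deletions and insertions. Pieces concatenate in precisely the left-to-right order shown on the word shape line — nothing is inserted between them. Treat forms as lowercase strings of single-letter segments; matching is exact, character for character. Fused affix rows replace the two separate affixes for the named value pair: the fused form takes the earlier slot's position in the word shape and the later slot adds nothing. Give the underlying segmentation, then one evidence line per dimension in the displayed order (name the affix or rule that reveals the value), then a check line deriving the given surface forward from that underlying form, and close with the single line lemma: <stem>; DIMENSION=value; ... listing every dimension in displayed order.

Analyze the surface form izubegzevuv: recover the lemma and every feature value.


underlying: i-zubekze-vu-v
NUM=ne - signalled by the affix i-
KEL=ol - signalled by the affix -vu
POLE=vo - signalled by the affix -v
check: izubekzevuv -> izubegzevuv
lemma: zubekze; NUM=ne; KEL=ol; POLE=vo


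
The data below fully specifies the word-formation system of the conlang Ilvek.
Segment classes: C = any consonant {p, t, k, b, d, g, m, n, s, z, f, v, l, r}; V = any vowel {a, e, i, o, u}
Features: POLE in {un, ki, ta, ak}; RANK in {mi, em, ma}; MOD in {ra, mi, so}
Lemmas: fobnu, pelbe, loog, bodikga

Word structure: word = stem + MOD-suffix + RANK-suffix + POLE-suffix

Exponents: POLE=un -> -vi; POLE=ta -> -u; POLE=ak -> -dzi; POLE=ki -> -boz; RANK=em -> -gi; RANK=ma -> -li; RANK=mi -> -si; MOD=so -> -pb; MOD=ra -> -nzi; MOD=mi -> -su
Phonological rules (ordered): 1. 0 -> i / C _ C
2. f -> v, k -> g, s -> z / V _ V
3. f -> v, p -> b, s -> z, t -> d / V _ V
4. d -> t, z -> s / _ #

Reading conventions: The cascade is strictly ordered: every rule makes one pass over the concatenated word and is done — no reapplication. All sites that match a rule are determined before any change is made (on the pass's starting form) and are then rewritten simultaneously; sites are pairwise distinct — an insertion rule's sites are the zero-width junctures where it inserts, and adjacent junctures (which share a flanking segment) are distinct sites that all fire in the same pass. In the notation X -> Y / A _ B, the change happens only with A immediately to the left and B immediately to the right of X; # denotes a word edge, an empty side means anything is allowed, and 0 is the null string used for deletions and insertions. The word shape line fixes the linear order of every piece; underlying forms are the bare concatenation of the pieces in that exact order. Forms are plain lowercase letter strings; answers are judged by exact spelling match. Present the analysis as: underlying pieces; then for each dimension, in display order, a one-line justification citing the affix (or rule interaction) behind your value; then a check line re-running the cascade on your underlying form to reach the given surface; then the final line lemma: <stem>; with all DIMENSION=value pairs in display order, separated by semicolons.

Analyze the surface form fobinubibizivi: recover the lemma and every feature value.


underlying: fobnu-pb-si-vi
POLE=un - signalled by the affix -vi
RANK=mi - signalled by the affix -si
MOD=so - signalled by the affix -pb
check: fobnupbsivi -> fobinupibisivi -> fobinupibizivi -> fobinubibizivi -> fobinubibizivi
lemma: fobnu; POLE=un; RANK=mi; MOD=so


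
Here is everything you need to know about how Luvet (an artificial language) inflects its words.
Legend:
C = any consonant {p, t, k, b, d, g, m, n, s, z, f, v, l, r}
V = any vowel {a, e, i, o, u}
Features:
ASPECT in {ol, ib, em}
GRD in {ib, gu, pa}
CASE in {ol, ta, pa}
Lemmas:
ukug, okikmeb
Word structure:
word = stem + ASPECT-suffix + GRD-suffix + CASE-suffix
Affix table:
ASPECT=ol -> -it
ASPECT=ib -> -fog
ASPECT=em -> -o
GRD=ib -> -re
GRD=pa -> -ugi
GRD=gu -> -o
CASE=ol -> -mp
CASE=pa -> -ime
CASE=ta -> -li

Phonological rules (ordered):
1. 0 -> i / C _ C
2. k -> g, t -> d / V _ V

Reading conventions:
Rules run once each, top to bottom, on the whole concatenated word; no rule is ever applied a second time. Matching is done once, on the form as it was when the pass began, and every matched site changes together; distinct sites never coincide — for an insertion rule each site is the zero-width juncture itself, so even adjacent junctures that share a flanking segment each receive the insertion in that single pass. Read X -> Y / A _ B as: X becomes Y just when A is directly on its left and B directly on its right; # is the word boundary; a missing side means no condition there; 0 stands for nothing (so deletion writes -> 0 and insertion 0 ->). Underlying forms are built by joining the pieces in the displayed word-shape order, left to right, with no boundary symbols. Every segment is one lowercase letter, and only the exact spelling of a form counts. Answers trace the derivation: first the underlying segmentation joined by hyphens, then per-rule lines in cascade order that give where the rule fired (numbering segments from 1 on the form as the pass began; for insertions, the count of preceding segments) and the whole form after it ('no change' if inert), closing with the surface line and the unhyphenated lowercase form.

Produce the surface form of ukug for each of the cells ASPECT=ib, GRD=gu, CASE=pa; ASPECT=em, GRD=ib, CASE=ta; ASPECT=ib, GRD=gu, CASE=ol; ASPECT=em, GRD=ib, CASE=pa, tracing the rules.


cell ASPECT=ib, GRD=gu, CASE=pa:
underlying: ukug-fog-o-ime
1. 0 -> i / C _ C: inserts after position(s) 4: ukugifogoime
2. k -> g, t -> d / V _ V: fires at position(s) 2: ugugifogoime
surface: ugugifogoime

cell ASPECT=em, GRD=ib, CASE=ta:
underlying: ukug-o-re-li
1. 0 -> i / C _ C: no change
2. k -> g, t -> d / V _ V: fires at position(s) 2: ugugoreli
surface: ugugoreli

cell ASPECT=ib, GRD=gu, CASE=ol:
underlying: ukug-fog-o-mp
1. 0 -> i / C _ C: inserts after position(s) 4, 9: ukugifogomip
2. k -> g, t -> d / V _ V: fires at position(s) 2: ugugifogomip
surface: ugugifogomip

cell ASPECT=em, GRD=ib, CASE=pa:
underlying: ukug-o-re-ime
1. 0 -> i / C _ C: no change
2. k -> g, t -> d / V _ V: fires at position(s) 2: ugugoreime
surface: ugugoreime


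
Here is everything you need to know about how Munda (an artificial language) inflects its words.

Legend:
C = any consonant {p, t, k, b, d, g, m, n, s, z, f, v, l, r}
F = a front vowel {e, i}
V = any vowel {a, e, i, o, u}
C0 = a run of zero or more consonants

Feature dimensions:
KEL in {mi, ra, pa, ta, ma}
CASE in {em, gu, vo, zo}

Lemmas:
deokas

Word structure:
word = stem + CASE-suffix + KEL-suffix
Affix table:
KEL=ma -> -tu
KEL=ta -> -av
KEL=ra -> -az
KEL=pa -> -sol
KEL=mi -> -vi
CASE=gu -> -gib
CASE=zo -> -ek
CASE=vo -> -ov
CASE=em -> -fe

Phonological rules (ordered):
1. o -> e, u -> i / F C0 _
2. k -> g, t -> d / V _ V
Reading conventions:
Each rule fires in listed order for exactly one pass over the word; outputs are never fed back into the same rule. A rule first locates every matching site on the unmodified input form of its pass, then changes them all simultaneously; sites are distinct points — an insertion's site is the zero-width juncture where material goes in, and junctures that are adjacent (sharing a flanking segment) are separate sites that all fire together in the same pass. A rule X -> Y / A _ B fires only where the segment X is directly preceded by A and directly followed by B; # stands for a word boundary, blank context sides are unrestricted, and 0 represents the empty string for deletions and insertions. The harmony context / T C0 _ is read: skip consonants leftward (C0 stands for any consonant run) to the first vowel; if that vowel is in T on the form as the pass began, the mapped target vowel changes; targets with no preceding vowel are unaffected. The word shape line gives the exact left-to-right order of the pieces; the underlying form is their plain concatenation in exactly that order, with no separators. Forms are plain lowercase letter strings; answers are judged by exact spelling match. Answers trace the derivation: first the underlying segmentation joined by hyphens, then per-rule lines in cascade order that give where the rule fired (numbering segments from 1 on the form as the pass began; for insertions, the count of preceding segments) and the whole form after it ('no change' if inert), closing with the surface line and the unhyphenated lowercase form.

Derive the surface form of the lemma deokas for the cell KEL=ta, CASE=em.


underlying: deokas-fe-av
1. o -> e, u -> i / F C0 _: fires at position(s) 3: deekasfeav
2. k -> g, t -> d / V _ V: fires at position(s) 4: deegasfeav
surface: deegasfeav


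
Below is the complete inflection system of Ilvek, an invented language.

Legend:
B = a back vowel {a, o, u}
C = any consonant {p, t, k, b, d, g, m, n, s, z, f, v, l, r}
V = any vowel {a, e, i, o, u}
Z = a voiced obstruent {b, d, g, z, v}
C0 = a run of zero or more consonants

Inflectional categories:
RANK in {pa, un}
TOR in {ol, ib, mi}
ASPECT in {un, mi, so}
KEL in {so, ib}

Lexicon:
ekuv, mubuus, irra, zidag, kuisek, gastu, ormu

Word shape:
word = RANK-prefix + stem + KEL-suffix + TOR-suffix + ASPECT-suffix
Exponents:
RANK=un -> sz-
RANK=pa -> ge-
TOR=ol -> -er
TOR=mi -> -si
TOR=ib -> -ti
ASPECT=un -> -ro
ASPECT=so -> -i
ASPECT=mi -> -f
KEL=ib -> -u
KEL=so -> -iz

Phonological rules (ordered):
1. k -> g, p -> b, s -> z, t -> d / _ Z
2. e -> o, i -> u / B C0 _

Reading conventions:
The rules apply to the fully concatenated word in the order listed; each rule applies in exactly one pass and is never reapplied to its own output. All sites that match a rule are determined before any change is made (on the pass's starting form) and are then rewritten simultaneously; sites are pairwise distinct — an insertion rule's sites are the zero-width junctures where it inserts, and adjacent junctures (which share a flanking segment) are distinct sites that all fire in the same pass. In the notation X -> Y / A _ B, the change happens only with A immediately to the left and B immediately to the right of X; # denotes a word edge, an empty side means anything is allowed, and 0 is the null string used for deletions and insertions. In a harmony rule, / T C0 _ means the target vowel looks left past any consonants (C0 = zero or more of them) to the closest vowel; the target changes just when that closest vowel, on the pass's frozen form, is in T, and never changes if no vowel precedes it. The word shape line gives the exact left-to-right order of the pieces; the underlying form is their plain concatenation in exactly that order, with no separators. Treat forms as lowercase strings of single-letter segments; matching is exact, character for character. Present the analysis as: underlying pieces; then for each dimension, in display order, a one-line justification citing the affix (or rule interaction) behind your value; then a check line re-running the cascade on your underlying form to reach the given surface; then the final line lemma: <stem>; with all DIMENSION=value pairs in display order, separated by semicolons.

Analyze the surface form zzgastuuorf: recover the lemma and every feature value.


underlying: sz-gastu-u-er-f
RANK=un - signalled by the affix sz-
TOR=ol - signalled by the affix -er
ASPECT=mi - signalled by the affix -f
KEL=ib - signalled by the affix -u
check: szgastuuerf -> zzgastuuerf -> zzgastuuorf
lemma: gastu; RANK=un; TOR=ol; ASPECT=mi; KEL=ib


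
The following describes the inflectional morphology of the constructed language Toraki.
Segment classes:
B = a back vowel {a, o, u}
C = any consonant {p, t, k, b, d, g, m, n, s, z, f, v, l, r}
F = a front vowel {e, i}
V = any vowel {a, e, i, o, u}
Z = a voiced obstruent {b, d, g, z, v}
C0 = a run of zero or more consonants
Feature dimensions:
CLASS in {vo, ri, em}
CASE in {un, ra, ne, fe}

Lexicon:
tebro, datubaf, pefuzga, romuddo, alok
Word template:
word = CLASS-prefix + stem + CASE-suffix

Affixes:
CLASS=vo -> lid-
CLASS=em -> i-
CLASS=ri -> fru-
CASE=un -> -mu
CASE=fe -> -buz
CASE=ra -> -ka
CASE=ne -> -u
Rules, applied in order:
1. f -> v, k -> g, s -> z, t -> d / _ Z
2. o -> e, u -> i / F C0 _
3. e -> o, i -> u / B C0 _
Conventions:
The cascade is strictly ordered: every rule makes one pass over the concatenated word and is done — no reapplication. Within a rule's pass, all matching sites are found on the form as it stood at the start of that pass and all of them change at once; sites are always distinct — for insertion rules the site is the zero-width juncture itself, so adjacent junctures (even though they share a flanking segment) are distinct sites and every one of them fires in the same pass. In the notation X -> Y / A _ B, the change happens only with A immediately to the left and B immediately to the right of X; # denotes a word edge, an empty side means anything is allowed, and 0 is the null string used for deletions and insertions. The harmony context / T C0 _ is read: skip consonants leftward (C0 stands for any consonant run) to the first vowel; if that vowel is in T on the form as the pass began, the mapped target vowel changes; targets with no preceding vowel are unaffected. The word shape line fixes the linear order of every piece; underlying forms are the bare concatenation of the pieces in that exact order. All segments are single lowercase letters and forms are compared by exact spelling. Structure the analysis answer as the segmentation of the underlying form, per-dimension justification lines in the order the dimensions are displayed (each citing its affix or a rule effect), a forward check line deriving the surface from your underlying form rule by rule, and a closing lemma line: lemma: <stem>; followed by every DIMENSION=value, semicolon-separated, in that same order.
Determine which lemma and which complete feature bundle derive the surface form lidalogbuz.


underlying: lid-alok-buz
CLASS=vo - signalled by the affix lid-
CASE=fe - signalled by the affix -buz
check: lidalokbuz -> lidalogbuz -> lidalogbuz -> lidalogbuz
lemma: alok; CLASS=vo; CASE=fe


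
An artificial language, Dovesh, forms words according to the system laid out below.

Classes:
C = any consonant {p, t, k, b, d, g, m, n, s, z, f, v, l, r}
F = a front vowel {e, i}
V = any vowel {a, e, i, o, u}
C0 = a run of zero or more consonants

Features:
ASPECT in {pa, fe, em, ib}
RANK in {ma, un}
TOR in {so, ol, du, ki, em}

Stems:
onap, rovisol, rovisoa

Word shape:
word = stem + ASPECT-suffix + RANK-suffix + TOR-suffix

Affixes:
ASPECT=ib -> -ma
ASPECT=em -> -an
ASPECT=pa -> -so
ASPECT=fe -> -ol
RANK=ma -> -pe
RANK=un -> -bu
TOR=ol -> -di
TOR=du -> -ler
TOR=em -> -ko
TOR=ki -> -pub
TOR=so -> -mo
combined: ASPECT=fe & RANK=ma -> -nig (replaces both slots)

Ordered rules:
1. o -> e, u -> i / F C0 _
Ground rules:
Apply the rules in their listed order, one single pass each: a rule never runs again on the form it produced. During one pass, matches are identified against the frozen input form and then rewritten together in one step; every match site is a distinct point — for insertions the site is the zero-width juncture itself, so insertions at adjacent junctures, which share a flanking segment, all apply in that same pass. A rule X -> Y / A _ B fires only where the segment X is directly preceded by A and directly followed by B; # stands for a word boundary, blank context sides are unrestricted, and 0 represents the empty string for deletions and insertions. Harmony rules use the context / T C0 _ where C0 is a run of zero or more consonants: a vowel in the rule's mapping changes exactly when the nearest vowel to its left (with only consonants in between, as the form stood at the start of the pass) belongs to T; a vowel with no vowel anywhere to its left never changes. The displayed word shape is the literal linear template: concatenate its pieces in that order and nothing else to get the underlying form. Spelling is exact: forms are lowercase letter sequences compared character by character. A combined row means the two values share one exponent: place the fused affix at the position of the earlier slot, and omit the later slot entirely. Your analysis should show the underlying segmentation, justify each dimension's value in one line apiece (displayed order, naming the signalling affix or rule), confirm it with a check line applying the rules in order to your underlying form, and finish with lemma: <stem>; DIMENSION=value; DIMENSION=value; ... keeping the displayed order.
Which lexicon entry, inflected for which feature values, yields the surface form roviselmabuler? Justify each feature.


underlying: rovisol-ma-bu-ler
ASPECT=ib - signalled by the affix -ma
RANK=un - signalled by the affix -bu
TOR=du - signalled by the affix -ler
check: rovisolmabuler -> roviselmabuler
lemma: rovisol; ASPECT=ib; RANK=un; TOR=du


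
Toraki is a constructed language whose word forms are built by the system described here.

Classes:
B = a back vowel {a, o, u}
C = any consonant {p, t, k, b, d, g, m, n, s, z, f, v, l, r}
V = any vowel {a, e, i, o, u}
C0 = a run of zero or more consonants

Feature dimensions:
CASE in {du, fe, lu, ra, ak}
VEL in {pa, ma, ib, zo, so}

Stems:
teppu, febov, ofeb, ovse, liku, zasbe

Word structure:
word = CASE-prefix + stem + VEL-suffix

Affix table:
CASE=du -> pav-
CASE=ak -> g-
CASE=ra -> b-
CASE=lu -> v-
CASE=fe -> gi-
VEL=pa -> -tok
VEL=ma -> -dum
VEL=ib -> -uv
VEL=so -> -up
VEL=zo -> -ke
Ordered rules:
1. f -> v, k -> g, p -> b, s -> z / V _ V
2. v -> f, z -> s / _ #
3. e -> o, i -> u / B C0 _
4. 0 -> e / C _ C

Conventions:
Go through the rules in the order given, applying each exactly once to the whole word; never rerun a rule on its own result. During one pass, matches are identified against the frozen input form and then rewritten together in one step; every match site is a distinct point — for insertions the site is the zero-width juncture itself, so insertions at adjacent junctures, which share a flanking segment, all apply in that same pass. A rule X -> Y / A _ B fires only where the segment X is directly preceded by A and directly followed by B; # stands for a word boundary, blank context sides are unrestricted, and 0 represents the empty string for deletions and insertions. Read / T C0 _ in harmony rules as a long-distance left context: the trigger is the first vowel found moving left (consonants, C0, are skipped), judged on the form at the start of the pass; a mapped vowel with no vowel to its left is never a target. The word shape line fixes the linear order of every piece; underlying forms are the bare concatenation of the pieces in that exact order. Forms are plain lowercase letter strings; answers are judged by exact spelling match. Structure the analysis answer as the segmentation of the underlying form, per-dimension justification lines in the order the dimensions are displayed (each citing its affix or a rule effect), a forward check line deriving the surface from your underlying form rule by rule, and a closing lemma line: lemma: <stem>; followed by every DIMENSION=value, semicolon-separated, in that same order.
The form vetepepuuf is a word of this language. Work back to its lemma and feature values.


underlying: v-teppu-uv
CASE=lu - signalled by the affix v-
VEL=ib - signalled by the affix -uv
check: vteppuuv -> vteppuuv -> vteppuuf -> vteppuuf -> vetepepuuf
lemma: teppu; CASE=lu; VEL=ib


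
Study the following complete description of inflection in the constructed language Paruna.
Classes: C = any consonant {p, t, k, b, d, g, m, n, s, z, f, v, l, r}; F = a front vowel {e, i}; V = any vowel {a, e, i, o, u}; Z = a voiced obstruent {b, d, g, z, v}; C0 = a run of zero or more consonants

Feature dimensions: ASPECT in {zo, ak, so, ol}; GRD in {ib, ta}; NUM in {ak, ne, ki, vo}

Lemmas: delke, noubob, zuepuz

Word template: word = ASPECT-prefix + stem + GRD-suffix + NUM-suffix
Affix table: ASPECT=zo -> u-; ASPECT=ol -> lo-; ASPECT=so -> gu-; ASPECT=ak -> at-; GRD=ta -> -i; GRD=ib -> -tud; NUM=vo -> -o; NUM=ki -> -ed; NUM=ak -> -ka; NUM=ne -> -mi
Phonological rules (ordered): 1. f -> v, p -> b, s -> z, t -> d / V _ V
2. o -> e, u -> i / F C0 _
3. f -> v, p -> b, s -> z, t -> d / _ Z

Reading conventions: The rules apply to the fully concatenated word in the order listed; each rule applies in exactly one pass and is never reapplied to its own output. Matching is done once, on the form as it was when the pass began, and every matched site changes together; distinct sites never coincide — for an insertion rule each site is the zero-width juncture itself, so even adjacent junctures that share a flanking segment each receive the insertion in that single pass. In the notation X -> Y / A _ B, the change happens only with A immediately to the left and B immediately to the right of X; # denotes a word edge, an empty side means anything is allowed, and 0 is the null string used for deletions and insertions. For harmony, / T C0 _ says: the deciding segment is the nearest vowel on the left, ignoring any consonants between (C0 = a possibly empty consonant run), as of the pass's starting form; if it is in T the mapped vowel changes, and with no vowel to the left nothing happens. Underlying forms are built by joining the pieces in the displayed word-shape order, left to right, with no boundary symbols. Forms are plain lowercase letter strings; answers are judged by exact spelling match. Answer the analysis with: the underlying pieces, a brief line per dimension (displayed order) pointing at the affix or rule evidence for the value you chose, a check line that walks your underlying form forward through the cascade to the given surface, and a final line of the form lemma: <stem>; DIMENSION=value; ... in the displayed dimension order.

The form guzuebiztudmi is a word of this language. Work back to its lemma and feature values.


underlying: gu-zuepuz-tud-mi
ASPECT=so - signalled by the affix gu-
GRD=ib - signalled by the affix -tud
NUM=ne - signalled by the affix -mi
check: guzuepuztudmi -> guzuebuztudmi -> guzuebiztudmi -> guzuebiztudmi
lemma: zuepuz; ASPECT=so; GRD=ib; NUM=ne


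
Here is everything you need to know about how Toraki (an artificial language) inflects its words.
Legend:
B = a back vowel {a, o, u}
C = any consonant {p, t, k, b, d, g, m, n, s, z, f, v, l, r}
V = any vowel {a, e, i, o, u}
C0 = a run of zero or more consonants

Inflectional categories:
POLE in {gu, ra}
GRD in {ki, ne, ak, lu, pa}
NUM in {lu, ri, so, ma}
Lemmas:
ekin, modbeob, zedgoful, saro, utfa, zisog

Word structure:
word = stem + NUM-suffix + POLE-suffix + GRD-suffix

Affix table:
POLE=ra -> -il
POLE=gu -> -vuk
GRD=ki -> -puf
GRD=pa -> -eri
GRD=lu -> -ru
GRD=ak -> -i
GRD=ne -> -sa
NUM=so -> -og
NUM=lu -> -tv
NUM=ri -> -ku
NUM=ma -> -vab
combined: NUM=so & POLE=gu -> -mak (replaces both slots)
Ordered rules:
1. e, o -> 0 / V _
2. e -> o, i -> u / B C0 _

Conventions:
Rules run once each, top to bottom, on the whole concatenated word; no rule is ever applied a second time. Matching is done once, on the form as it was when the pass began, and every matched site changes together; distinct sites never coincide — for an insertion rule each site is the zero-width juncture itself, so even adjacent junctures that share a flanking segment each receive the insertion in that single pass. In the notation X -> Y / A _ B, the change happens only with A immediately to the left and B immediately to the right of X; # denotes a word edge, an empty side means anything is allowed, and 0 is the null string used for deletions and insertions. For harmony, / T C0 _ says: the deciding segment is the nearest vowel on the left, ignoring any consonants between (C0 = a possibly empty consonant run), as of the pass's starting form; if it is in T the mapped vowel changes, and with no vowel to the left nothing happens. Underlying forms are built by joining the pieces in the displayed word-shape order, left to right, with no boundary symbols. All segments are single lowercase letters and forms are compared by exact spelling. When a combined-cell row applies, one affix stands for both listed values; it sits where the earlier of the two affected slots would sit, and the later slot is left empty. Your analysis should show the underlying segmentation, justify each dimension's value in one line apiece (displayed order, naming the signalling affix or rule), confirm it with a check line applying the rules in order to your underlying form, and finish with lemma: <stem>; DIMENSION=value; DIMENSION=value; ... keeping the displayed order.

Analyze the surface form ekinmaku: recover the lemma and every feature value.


underlying: ekin-mak-i
POLE=gu - signalled by the combined affix row
GRD=ak - signalled by the affix -i
NUM=so - signalled by the combined affix row
check: ekinmaki -> ekinmaki -> ekinmaku
lemma: ekin; POLE=gu; GRD=ak; NUM=so


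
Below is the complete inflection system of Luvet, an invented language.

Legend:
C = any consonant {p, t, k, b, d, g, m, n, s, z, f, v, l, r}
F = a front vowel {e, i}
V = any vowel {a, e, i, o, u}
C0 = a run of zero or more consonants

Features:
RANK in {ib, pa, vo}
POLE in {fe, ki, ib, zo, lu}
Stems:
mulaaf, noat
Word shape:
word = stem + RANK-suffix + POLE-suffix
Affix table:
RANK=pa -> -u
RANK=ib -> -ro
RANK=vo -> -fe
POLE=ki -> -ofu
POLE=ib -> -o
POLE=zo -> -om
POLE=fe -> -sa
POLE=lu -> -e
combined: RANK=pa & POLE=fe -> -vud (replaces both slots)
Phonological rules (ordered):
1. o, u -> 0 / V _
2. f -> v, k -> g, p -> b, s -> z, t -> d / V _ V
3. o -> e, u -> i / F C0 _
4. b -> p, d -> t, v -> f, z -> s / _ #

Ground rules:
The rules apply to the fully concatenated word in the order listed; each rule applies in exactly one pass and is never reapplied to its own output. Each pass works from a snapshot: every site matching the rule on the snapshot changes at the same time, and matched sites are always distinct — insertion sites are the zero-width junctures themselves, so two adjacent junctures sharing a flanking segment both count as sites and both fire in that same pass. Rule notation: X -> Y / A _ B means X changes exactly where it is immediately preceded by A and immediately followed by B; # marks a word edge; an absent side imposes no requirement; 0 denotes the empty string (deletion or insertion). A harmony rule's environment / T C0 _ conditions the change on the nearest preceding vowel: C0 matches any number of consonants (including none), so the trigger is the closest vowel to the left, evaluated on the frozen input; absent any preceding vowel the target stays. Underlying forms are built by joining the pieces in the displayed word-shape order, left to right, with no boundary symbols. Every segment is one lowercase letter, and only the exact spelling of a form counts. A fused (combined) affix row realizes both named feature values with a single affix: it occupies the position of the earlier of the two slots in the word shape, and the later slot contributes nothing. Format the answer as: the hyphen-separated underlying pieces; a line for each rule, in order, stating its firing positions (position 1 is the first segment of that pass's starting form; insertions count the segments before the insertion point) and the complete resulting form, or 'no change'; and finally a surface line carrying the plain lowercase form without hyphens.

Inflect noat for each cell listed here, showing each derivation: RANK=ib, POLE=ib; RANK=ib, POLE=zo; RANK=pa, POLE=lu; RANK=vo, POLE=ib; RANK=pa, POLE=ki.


cell RANK=ib, POLE=ib:
underlying: noat-ro-o
1. o, u -> 0 / V _: fires at position(s) 7: noatro
2. f -> v, k -> g, p -> b, s -> z, t -> d / V _ V: no change
3. o -> e, u -> i / F C0 _: no change
4. b -> p, d -> t, v -> f, z -> s / _ #: no change
surface: noatro

cell RANK=ib, POLE=zo:
underlying: noat-ro-om
1. o, u -> 0 / V _: fires at position(s) 7: noatrom
2. f -> v, k -> g, p -> b, s -> z, t -> d / V _ V: no change
3. o -> e, u -> i / F C0 _: no change
4. b -> p, d -> t, v -> f, z -> s / _ #: no change
surface: noatrom

cell RANK=pa, POLE=lu:
underlying: noat-u-e
1. o, u -> 0 / V _: no change
2. f -> v, k -> g, p -> b, s -> z, t -> d / V _ V: fires at position(s) 4: noadue
3. o -> e, u -> i / F C0 _: no change
4. b -> p, d -> t, v -> f, z -> s / _ #: no change
surface: noadue

cell RANK=vo, POLE=ib:
underlying: noat-fe-o
1. o, u -> 0 / V _: fires at position(s) 7: noatfe
2. f -> v, k -> g, p -> b, s -> z, t -> d / V _ V: no change
3. o -> e, u -> i / F C0 _: no change
4. b -> p, d -> t, v -> f, z -> s / _ #: no change
surface: noatfe

cell RANK=pa, POLE=ki:
underlying: noat-u-ofu
1. o, u -> 0 / V _: fires at position(s) 6: noatufu
2. f -> v, k -> g, p -> b, s -> z, t -> d / V _ V: fires at position(s) 4, 6: noaduvu
3. o -> e, u -> i / F C0 _: no change
4. b -> p, d -> t, v -> f, z -> s / _ #: no change
surface: noaduvu


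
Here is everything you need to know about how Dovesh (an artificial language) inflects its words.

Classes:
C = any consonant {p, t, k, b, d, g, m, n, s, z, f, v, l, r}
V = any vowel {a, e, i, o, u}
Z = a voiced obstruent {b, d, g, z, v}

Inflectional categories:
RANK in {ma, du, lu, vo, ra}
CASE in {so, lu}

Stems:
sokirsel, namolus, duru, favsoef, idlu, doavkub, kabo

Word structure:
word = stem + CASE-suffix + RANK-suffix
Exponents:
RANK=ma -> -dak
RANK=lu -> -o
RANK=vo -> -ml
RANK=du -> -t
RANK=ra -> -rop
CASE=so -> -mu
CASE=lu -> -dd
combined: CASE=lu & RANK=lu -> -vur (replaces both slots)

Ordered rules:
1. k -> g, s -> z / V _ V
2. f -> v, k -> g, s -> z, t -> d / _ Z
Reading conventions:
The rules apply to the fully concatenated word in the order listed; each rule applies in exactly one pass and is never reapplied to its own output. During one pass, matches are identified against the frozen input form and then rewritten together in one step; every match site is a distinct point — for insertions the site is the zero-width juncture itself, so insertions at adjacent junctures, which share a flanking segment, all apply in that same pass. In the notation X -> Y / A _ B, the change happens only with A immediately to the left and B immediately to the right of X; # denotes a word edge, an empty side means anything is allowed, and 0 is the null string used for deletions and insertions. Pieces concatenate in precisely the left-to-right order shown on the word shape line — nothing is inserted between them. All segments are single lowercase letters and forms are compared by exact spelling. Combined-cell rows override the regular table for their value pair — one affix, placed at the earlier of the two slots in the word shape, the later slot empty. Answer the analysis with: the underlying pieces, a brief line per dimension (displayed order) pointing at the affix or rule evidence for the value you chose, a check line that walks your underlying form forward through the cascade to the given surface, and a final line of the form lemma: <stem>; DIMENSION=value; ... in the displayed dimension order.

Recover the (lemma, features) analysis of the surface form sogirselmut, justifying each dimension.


underlying: sokirsel-mu-t
RANK=du - signalled by the affix -t
CASE=so - signalled by the affix -mu
check: sokirselmut -> sogirselmut -> sogirselmut
lemma: sokirsel; RANK=du; CASE=so


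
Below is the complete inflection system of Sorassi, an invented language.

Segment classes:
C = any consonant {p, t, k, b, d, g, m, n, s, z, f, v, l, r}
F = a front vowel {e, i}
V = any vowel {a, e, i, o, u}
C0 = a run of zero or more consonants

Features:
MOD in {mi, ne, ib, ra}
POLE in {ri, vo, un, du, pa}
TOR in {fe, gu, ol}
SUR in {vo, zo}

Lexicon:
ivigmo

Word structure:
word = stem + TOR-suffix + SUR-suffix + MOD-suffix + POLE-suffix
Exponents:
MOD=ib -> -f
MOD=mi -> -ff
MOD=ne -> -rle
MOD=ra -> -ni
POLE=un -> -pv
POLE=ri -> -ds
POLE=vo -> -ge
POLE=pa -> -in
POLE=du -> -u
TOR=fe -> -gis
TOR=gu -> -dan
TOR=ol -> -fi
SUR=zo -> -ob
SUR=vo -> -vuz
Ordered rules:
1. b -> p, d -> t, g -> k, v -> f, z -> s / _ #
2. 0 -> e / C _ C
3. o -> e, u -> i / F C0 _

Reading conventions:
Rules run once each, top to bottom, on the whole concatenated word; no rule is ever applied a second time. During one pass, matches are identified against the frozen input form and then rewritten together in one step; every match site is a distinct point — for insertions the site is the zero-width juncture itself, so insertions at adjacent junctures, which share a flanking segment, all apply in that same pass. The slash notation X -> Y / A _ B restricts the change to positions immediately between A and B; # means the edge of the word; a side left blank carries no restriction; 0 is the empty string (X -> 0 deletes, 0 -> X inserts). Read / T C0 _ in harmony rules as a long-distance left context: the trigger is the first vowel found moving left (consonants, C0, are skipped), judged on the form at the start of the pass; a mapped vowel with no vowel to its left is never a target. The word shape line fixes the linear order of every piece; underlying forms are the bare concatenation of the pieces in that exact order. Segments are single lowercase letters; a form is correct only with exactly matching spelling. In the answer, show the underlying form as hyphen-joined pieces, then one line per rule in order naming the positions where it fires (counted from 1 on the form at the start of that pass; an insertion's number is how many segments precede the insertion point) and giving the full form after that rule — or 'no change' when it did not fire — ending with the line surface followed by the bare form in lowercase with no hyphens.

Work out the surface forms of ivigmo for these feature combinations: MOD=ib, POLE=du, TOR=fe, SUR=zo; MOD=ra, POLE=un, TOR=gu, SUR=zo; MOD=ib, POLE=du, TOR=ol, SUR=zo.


cell MOD=ib, POLE=du, TOR=fe, SUR=zo:
underlying: ivigmo-gis-ob-f-u
1. b -> p, d -> t, g -> k, v -> f, z -> s / _ #: no change
2. 0 -> e / C _ C: inserts after position(s) 4, 11: ivigemogisobefu
3. o -> e, u -> i / F C0 _: fires at position(s) 7, 11, 15: ivigemegisebefi
surface: ivigemegisebefi

cell MOD=ra, POLE=un, TOR=gu, SUR=zo:
underlying: ivigmo-dan-ob-ni-pv
1. b -> p, d -> t, g -> k, v -> f, z -> s / _ #: fires at position(s) 15: ivigmodanobnipf
2. 0 -> e / C _ C: inserts after position(s) 4, 11, 14: ivigemodanobenipef
3. o -> e, u -> i / F C0 _: fires at position(s) 7: ivigemedanobenipef
surface: ivigemedanobenipef

cell MOD=ib, POLE=du, TOR=ol, SUR=zo:
underlying: ivigmo-fi-ob-f-u
1. b -> p, d -> t, g -> k, v -> f, z -> s / _ #: no change
2. 0 -> e / C _ C: inserts after position(s) 4, 10: ivigemofiobefu
3. o -> e, u -> i / F C0 _: fires at position(s) 7, 10, 14: ivigemefiebefi
surface: ivigemefiebefi


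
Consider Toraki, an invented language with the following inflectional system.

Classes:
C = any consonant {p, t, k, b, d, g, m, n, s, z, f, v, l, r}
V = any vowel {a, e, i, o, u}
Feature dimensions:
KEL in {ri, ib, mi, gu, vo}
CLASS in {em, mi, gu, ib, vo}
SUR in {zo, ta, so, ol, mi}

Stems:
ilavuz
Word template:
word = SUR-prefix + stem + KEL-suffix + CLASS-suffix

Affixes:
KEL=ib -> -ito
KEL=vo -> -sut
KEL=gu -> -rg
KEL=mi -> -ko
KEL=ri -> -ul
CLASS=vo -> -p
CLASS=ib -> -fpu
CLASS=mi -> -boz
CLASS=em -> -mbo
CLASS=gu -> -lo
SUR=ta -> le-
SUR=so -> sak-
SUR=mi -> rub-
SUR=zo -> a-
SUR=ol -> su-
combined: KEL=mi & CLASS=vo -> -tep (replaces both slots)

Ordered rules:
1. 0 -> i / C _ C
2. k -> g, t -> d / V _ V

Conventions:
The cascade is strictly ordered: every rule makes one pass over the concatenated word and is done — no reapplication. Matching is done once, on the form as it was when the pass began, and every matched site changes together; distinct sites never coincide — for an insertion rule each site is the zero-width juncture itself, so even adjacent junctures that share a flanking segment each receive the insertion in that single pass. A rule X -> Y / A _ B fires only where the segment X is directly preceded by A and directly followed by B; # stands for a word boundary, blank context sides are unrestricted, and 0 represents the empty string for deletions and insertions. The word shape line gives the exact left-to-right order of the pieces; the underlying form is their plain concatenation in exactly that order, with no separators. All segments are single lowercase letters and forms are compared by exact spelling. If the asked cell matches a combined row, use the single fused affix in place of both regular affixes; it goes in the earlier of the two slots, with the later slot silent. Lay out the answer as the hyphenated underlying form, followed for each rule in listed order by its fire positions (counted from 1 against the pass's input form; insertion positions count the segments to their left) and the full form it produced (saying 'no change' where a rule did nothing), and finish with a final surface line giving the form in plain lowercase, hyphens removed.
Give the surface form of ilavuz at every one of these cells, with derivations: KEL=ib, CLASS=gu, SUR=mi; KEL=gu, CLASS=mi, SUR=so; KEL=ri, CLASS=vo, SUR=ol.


cell KEL=ib, CLASS=gu, SUR=mi:
underlying: rub-ilavuz-ito-lo
1. 0 -> i / C _ C: no change
2. k -> g, t -> d / V _ V: fires at position(s) 11: rubilavuzidolo
surface: rubilavuzidolo

cell KEL=gu, CLASS=mi, SUR=so:
underlying: sak-ilavuz-rg-boz
1. 0 -> i / C _ C: inserts after position(s) 9, 10, 11: sakilavuzirigiboz
2. k -> g, t -> d / V _ V: fires at position(s) 3: sagilavuzirigiboz
surface: sagilavuzirigiboz

cell KEL=ri, CLASS=vo, SUR=ol:
underlying: su-ilavuz-ul-p
1. 0 -> i / C _ C: inserts after position(s) 10: suilavuzulip
2. k -> g, t -> d / V _ V: no change
surface: suilavuzulip


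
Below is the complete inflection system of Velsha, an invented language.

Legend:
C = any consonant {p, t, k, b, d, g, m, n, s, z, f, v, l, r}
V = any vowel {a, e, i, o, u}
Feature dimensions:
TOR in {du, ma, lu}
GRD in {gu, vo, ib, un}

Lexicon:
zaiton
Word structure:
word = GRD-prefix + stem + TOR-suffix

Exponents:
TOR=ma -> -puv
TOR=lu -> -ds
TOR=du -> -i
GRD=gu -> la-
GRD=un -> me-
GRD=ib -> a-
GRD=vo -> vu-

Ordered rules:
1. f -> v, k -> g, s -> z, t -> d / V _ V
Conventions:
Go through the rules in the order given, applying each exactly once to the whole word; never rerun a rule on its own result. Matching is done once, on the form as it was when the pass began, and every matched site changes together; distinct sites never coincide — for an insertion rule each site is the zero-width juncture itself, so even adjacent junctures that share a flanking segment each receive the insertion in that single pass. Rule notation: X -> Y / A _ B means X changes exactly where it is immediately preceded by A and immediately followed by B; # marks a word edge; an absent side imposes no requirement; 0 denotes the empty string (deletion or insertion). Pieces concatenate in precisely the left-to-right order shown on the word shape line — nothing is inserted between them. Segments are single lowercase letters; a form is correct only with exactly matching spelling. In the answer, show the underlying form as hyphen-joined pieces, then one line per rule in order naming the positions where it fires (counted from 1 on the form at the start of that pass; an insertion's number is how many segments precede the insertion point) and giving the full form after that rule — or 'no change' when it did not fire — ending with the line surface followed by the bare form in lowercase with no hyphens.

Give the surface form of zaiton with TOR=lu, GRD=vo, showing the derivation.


underlying: vu-zaiton-ds
1. f -> v, k -> g, s -> z, t -> d / V _ V: fires at position(s) 6: vuzaidonds
surface: vuzaidonds
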